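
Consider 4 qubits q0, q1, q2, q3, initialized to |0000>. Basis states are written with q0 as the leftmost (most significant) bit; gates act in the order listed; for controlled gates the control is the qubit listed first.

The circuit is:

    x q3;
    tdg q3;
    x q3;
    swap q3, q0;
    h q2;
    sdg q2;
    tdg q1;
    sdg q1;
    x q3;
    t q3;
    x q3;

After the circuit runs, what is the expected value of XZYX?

The expectation value of XZYX is 0.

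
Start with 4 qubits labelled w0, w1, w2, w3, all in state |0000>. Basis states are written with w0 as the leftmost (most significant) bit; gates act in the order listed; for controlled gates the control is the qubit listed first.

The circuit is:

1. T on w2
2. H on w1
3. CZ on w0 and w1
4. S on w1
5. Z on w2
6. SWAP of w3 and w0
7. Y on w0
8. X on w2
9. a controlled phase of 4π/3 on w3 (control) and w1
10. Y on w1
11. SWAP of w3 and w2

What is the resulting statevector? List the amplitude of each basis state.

The final amplitudes are sqrt(2)*I/2 on |1001>, -sqrt(2)/2 on |1101>, and 0 on every other basis state.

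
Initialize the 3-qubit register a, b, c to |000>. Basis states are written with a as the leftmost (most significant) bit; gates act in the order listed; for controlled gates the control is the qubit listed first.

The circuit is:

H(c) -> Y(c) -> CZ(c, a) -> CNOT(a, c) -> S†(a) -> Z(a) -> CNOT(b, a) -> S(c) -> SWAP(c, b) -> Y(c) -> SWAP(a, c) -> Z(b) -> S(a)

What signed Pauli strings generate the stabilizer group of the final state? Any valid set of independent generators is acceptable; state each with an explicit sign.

The final state is stabilized by the group generated by +IYI, -ZII, +IIZ; other independent generating sets are equally valid.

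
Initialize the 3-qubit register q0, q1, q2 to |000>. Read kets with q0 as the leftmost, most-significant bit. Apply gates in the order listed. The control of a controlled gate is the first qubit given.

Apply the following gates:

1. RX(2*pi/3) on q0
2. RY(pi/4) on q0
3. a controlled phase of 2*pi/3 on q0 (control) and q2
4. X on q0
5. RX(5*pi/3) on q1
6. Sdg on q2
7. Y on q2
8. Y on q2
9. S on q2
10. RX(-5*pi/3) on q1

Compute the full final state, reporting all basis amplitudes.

The resulting statevector has amplitude sqrt(2 - sqrt(2))/4 - I*sqrt(3*sqrt(2) + 6)/4 on |000>, sqrt(sqrt(2) + 2)/4 + I*sqrt(6 - 3*sqrt(2))/4 on |100>, and 0 on every other basis state. Key observation: gates 5-10 undo each other exactly, leaving only the rest of the circuit to track.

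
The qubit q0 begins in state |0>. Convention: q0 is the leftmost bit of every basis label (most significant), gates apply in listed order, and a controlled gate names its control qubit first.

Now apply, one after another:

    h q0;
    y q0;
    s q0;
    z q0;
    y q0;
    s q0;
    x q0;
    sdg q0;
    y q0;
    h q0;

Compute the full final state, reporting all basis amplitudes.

The final amplitudes are -1/2 + I/2 on |0>, 1/2 + I/2 on |1>.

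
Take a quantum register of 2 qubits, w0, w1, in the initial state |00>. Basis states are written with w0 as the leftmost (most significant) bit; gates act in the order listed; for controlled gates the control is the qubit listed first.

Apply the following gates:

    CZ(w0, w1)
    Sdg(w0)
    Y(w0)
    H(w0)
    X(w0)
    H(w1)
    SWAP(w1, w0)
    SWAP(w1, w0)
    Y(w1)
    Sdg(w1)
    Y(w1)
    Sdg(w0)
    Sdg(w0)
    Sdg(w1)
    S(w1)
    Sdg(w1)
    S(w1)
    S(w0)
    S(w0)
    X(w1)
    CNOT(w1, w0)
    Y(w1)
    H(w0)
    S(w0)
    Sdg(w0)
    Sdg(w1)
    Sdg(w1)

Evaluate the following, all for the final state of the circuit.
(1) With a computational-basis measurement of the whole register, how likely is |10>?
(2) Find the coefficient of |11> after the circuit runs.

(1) Outcome |10> occurs with probability 1/2. Key observation: steps 12-19 multiply out to the identity, so the circuit reduces to the remaining gates.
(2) The amplitude on |11> is -sqrt(2)/2.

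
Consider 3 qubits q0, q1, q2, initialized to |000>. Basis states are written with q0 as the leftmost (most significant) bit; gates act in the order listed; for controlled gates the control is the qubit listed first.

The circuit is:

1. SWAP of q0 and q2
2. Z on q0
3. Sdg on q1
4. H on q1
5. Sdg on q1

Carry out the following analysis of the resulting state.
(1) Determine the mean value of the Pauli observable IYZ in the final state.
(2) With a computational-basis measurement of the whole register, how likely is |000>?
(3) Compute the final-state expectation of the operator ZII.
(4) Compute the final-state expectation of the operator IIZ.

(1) The expectation value of IYZ is -1.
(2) Outcome |000> occurs with probability 1/2.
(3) The observable ZII averages to 1.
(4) The expectation value of IIZ is 1.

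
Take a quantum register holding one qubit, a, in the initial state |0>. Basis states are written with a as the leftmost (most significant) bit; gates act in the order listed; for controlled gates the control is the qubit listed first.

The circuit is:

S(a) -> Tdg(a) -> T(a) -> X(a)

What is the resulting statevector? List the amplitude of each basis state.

After the circuit, the state carries amplitude 0 on |0>, 1 on |1>.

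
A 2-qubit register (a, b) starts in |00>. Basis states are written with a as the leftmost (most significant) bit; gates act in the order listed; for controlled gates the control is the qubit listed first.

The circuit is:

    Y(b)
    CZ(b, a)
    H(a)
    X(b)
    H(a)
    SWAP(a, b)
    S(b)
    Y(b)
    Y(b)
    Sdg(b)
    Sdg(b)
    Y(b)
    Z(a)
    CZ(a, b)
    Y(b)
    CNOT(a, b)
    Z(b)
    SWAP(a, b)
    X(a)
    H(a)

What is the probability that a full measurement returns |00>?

The probability of measuring |00> is 1/2.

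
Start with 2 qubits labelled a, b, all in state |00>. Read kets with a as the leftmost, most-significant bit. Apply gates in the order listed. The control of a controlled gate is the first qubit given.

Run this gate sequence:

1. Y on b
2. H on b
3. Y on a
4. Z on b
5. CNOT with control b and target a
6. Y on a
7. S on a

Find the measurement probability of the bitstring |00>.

A full measurement returns |00> with probability 1/2.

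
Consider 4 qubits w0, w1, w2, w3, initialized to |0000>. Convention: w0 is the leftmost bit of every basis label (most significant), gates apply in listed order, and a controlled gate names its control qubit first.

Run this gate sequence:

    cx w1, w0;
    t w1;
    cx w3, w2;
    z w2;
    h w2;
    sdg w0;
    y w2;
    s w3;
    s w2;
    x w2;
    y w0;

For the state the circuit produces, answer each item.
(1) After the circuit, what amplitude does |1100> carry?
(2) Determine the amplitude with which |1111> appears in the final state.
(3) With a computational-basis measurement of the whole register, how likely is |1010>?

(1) |1100> carries amplitude 0 in the final state.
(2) The final state's coefficient on |1111> equals 0.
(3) A full measurement returns |1010> with probability 1/2.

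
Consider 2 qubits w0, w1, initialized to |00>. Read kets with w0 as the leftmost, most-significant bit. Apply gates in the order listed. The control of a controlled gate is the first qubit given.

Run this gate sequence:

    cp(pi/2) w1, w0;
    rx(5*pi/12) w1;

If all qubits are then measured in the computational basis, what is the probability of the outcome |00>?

The probability of measuring |00> is -sqrt(2)/8 + sqrt(6)/8 + 1/2.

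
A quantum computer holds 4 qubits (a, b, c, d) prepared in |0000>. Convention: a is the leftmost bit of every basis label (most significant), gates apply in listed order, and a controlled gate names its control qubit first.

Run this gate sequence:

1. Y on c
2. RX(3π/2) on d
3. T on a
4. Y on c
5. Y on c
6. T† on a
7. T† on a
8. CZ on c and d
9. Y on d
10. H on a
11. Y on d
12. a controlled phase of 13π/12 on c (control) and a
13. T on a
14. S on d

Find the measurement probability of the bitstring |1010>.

Outcome |1010> occurs with probability 1/4. Key observation: gates 3-6 undo each other exactly, leaving only the rest of the circuit to track.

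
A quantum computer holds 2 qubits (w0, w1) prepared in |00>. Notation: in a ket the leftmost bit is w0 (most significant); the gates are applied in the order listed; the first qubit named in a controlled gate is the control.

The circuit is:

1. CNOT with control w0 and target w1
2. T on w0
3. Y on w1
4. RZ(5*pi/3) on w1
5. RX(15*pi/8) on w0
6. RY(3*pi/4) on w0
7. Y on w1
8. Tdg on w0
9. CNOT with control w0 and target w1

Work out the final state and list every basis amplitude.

The resulting statevector has amplitude -sqrt(1/2 - sqrt(2)/4)*exp(5*I*pi/6)*cos(pi/16) + I*sqrt(sqrt(2)/4 + 1/2)*exp(5*I*pi/6)*sin(pi/16) on |00>, 0 on |01>, 0 on |10>, -sqrt(sqrt(2)/4 + 1/2)*exp(7*I*pi/12)*cos(pi/16) - I*sqrt(1/2 - sqrt(2)/4)*exp(7*I*pi/12)*sin(pi/16) on |11>.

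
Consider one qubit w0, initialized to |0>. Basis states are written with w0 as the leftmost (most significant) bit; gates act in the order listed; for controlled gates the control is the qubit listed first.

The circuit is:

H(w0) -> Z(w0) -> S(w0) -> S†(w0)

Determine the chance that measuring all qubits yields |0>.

Outcome |0> occurs with probability 1/2. Key observation: the block from step 3 through step 4 cancels to the identity and can be dropped.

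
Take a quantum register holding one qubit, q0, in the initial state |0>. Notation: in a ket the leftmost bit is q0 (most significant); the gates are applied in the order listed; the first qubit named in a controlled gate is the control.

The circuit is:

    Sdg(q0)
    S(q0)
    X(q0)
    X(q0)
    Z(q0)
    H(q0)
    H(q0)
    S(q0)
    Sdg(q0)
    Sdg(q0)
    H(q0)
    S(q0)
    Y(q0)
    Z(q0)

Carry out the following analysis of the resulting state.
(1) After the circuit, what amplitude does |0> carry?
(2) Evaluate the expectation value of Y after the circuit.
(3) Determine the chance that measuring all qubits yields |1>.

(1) |0> carries amplitude sqrt(2)/2 in the final state.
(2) In the final state, Y has expectation -1.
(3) The probability of measuring |1> is 1/2.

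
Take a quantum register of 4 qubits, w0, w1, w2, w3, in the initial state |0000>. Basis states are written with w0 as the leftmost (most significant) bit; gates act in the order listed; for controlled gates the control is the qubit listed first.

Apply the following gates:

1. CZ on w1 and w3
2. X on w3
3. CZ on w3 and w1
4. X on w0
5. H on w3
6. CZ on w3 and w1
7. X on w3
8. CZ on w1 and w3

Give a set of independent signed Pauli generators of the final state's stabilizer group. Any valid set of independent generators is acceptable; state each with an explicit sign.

One valid set of independent stabilizer generators is -IIIX, -ZIII, +IZII, +IIZI (any independent generating set of the same group is equally correct).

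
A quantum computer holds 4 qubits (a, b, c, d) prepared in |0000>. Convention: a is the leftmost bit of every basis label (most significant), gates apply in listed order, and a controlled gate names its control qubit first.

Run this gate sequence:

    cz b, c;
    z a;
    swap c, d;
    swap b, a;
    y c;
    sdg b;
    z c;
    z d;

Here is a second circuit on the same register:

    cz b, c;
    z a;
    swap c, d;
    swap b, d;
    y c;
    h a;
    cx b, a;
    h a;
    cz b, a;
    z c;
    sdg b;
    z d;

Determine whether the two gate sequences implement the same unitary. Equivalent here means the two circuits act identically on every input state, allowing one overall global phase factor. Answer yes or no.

No: there is an input state on which the two circuits produce genuinely different outputs (not merely differing by a phase).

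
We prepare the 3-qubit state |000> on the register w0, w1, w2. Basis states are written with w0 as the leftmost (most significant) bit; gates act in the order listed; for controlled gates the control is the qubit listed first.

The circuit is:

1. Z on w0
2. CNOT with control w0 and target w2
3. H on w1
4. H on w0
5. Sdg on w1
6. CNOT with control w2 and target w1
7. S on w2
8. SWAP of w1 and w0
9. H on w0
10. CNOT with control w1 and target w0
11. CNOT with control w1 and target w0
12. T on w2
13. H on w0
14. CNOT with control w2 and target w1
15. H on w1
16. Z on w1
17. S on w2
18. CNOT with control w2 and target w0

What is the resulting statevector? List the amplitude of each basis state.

The resulting statevector has amplitude sqrt(2)/2 on |000>, -sqrt(2)*I/2 on |100>, and 0 on every other basis state. Key observation: steps 10-11 multiply out to the identity, so the circuit reduces to the remaining gates.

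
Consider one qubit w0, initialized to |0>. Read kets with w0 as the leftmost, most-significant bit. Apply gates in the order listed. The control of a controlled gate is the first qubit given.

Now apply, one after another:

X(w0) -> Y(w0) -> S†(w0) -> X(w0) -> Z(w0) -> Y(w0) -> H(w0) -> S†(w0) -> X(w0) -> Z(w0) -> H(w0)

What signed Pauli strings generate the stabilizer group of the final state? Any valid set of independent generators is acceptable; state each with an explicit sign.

One valid set of independent stabilizer generators is +Y (any independent generating set of the same group is equally correct).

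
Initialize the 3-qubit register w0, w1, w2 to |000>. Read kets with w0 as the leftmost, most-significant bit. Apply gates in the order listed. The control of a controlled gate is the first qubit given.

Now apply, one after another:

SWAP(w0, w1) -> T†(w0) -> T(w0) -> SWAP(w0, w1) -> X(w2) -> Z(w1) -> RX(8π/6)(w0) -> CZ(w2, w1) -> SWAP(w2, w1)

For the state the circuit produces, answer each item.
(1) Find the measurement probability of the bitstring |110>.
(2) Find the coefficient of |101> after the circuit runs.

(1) Outcome |110> occurs with probability 3/4.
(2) |101> carries amplitude 0 in the final state.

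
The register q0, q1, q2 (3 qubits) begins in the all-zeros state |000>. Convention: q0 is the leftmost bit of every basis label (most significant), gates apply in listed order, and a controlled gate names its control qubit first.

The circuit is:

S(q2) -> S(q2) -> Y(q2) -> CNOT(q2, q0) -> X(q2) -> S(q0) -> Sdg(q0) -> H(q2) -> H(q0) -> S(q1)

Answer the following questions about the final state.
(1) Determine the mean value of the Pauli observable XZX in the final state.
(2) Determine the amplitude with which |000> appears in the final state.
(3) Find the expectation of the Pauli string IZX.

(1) In the final state, XZX has expectation -1.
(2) The amplitude on |000> is I/2.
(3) In the final state, IZX has expectation 1.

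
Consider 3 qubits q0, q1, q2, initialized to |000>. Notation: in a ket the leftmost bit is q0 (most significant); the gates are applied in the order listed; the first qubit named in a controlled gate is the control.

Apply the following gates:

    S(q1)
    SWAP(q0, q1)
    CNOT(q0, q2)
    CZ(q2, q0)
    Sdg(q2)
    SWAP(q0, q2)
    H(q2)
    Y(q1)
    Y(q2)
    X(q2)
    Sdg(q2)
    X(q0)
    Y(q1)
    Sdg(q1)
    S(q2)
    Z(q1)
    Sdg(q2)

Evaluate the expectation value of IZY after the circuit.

In the final state, IZY has expectation 1.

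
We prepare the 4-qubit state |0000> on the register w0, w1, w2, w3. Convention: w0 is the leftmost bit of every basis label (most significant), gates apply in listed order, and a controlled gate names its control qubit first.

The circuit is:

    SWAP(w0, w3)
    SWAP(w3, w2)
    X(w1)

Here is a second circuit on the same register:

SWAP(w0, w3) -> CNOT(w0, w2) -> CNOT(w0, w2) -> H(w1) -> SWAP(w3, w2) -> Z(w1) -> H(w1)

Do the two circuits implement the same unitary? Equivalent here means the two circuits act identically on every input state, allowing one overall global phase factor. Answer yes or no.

Yes — the two circuits implement the same unitary up to a global phase.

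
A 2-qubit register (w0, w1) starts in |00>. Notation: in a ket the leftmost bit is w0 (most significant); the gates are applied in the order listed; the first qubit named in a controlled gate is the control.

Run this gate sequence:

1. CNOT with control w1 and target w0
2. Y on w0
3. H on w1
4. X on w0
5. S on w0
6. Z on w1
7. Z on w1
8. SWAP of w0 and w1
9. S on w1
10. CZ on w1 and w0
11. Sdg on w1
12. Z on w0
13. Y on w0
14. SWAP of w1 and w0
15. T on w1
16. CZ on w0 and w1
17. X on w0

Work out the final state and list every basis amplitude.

The resulting statevector has amplitude 0 on |00>, 0 on |01>, -sqrt(2)/2 on |10>, -sqrt(2)*exp(I*pi/4)/2 on |11>.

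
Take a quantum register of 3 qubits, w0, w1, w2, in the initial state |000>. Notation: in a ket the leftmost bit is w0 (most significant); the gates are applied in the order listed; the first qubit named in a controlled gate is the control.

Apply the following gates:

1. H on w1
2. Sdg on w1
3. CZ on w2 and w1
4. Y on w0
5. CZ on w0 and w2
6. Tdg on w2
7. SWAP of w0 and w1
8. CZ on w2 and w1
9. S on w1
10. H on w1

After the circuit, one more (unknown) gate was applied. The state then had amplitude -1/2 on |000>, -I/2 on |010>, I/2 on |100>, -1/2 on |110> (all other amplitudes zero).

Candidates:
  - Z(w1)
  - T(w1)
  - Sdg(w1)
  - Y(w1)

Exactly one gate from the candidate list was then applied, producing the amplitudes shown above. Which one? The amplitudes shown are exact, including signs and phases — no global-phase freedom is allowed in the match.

The unique candidate consistent with the amplitudes is Sdg(w1).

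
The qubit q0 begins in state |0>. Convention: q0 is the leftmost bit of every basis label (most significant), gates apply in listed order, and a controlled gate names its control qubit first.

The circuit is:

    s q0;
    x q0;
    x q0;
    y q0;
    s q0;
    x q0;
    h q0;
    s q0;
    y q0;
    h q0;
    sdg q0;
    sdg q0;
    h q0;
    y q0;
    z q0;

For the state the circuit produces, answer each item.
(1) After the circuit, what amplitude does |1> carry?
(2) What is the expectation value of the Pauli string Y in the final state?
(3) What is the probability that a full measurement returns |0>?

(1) The final state's coefficient on |1> equals -sqrt(2)/2.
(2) The expectation value of Y is 1.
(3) The probability of measuring |0> is 1/2.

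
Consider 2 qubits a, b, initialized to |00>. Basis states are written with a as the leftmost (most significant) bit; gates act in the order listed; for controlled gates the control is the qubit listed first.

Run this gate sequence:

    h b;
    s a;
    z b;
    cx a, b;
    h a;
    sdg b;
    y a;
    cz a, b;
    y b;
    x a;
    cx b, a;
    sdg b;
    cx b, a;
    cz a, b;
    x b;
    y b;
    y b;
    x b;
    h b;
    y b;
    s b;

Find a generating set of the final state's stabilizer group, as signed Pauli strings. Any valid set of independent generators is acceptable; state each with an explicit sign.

One valid set of independent stabilizer generators is +XI, +IZ (any independent generating set of the same group is equally correct). Key observation: gates 15-18 undo each other exactly, leaving only the rest of the circuit to track.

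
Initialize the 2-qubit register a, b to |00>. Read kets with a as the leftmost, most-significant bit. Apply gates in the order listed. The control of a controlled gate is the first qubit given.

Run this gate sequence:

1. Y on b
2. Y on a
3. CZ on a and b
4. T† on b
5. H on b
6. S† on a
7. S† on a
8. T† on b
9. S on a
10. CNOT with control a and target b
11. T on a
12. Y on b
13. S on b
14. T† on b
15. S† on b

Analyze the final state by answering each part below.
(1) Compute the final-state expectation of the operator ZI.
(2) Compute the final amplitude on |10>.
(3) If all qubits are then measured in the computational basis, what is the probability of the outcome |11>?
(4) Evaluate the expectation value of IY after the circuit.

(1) The expectation value of ZI is -1.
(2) The amplitude on |10> is -sqrt(2)/2.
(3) The probability of measuring |11> is 1/2.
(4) In the final state, IY has expectation -1.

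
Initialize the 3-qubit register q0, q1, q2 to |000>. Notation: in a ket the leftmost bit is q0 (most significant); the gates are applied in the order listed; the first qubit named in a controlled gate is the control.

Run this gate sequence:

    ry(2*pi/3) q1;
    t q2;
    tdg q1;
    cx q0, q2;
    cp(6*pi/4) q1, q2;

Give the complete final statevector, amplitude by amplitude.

The resulting statevector has amplitude 1/2 on |000>, -sqrt(3)*exp(3*I*pi/4)/2 on |010>, and 0 on every other basis state.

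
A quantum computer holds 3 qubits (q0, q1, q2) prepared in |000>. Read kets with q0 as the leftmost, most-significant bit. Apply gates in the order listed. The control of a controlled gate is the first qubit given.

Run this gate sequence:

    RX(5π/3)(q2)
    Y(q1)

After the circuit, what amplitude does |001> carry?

The final state's coefficient on |001> equals 0.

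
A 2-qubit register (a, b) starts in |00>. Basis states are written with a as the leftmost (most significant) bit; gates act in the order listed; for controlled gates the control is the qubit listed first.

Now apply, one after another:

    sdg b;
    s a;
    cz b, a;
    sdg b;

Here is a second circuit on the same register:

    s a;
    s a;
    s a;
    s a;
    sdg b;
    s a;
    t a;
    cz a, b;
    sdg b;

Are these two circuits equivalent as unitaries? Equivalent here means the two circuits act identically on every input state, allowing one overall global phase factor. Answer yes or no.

No, they are not equivalent — no single phase factor reconciles the two unitaries.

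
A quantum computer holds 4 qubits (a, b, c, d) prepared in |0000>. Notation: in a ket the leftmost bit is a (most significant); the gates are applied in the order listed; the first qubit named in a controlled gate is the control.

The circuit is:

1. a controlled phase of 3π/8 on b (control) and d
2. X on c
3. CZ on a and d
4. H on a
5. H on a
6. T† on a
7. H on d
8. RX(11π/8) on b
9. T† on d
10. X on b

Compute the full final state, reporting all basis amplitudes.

The resulting statevector has amplitude -sqrt(2)*I*sin(5*pi/16)/2 on |0010>, -sqrt(2)*exp(I*pi/4)*sin(5*pi/16)/2 on |0011>, -sqrt(2)*cos(5*pi/16)/2 on |0110>, sqrt(2)*exp(3*I*pi/4)*cos(5*pi/16)/2 on |0111>, and 0 on every other basis state. Key observation: gates 4-5 undo each other exactly, leaving only the rest of the circuit to track.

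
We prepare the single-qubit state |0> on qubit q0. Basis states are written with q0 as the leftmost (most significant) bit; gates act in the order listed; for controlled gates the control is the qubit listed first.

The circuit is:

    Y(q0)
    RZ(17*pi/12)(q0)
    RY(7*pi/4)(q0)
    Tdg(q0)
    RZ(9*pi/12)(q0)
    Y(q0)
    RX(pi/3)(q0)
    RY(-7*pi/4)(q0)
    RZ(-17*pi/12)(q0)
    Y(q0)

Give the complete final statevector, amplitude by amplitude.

The final amplitudes are (-2 - sqrt(2) + sqrt(6) - sqrt(6)*I - 2*I + sqrt(2)*I)*exp(I*pi/8)/8 on |0>, sqrt(3)*I*exp(-23*I*pi/24)/4 - sqrt(1/2 - sqrt(2)/4)*sqrt(sqrt(2)/4 + 1/2)*exp(-23*I*pi/24)/2 + sqrt(6)*I*exp(-11*I*pi/24)/8 + sqrt(3)*I*exp(-11*I*pi/24)/4 - sqrt(1/2 - sqrt(2)/4)*sqrt(sqrt(2)/4 + 1/2)*exp(-11*I*pi/24)/2 - sqrt(6)*I*exp(-23*I*pi/24)/8 on |1>.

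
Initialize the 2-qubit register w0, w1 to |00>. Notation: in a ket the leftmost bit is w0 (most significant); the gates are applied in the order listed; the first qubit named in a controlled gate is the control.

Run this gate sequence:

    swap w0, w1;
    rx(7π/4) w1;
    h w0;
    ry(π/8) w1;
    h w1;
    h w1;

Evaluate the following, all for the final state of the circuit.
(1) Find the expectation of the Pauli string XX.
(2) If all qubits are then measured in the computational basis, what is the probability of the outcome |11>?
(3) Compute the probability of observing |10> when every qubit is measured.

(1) In the final state, XX has expectation sqrt(4 - 2*sqrt(2))/4.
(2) Outcome |11> occurs with probability 1/4 - sqrt(2*sqrt(2) + 4)/16.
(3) Outcome |10> occurs with probability sqrt(2*sqrt(2) + 4)/16 + 1/4.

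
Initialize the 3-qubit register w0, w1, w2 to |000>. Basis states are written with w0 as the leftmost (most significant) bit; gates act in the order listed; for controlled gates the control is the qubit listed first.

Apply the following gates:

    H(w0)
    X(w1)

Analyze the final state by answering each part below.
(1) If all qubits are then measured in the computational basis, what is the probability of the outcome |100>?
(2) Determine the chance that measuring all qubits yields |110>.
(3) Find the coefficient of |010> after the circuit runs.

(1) The probability of measuring |100> is 0.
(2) A full measurement returns |110> with probability 1/2.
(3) The amplitude on |010> is sqrt(2)/2.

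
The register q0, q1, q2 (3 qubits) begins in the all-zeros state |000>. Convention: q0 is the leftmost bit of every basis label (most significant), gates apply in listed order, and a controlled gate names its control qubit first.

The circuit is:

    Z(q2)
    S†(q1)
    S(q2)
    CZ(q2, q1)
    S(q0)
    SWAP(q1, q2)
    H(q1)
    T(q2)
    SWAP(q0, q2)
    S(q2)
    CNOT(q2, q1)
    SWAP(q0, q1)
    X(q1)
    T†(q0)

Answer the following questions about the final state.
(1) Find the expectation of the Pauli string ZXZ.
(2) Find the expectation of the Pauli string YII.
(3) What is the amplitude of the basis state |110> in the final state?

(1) In the final state, ZXZ has expectation 0.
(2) In the final state, YII has expectation -sqrt(2)/2.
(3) |110> carries amplitude -sqrt(2)*exp(3*I*pi/4)/2 in the final state.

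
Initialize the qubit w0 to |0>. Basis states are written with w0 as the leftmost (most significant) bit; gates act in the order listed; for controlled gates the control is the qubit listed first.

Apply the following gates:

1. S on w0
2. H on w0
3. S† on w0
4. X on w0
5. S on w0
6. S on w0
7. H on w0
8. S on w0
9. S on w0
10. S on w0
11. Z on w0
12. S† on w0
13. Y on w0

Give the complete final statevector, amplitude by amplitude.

The resulting statevector has amplitude -1/2 - I/2 on |0>, 1/2 - I/2 on |1>.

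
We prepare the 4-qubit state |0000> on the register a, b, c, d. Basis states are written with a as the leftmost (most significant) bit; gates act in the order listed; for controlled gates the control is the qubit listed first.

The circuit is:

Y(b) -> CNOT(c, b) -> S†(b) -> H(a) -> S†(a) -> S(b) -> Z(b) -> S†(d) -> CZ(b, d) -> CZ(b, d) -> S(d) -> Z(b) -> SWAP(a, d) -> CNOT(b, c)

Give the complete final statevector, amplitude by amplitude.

After the circuit, the state carries amplitude sqrt(2)*I/2 on |0110>, sqrt(2)/2 on |0111>, and 0 on every other basis state.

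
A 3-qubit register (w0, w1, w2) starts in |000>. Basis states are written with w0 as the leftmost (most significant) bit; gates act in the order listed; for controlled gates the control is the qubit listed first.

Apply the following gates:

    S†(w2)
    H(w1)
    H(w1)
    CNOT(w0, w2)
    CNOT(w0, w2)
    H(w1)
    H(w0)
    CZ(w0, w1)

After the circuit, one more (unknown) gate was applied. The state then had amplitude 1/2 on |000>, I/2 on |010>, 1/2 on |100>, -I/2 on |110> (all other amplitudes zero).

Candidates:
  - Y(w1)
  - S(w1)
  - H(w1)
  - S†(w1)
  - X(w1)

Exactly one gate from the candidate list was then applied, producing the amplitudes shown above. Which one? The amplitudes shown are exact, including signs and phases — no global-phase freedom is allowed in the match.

It was S(w1) that produced the state shown. Key observation: gates 3-6 undo each other exactly, leaving only the rest of the circuit to track.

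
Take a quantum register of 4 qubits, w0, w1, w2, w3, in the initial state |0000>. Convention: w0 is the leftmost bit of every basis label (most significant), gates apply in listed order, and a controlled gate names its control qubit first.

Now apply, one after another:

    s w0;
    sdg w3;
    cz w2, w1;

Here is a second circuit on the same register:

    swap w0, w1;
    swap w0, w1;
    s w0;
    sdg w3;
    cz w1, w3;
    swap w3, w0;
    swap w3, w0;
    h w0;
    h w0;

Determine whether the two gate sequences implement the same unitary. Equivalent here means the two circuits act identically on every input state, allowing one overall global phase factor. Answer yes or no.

No — the two circuits implement different unitaries, even allowing a global phase.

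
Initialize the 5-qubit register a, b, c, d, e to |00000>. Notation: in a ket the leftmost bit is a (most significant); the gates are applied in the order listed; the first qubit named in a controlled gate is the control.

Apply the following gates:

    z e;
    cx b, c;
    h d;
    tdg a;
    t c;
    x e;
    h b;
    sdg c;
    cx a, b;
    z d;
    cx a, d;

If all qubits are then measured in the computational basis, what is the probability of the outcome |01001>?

A full measurement returns |01001> with probability 1/4.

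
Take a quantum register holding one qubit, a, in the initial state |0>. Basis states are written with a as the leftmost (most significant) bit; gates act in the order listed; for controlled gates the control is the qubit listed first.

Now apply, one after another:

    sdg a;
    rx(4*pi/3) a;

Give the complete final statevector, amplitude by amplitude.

The final amplitudes are -1/2 on |0>, -sqrt(3)*I/2 on |1>.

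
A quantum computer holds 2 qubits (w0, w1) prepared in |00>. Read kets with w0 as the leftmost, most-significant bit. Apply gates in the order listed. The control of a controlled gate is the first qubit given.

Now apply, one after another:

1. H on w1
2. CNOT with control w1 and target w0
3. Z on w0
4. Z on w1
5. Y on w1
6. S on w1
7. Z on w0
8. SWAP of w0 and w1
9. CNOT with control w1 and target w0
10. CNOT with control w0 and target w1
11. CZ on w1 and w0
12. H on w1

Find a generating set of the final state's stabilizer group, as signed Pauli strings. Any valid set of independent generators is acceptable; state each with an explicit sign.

The stabilizer group can be generated by +IY, -ZI, among other valid generating sets.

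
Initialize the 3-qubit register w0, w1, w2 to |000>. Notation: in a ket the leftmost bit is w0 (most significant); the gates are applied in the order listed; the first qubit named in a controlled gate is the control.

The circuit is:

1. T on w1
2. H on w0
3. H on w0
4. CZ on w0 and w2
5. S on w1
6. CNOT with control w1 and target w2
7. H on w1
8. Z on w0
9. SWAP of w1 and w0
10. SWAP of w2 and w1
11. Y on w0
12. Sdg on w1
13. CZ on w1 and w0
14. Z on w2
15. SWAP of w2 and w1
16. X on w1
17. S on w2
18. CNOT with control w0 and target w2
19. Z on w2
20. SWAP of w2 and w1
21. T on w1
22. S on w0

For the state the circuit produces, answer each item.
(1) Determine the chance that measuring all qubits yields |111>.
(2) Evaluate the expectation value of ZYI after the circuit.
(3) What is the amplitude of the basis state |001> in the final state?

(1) Outcome |111> occurs with probability 1/2. Key observation: the block from step 2 through step 3 cancels to the identity and can be dropped.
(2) The expectation value of ZYI is 0.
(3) The final state's coefficient on |001> equals -sqrt(2)*I/2.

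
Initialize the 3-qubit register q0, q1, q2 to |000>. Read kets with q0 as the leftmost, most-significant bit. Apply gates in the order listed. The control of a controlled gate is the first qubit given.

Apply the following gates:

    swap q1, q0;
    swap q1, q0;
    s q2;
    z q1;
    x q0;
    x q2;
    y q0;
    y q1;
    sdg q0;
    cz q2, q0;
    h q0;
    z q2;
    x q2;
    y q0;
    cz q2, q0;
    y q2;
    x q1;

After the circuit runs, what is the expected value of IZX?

The observable IZX averages to 0.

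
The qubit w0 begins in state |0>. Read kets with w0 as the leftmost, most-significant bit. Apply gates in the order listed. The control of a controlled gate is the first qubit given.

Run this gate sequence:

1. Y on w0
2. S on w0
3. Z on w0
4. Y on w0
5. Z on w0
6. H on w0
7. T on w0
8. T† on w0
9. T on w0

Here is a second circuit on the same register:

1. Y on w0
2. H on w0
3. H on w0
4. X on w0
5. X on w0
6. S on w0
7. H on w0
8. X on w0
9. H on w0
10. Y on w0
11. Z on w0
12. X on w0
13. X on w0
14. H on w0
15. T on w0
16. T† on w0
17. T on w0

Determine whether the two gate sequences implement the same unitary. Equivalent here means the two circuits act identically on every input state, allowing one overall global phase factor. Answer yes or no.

Yes, they are equivalent — the unitaries differ by at most a global phase.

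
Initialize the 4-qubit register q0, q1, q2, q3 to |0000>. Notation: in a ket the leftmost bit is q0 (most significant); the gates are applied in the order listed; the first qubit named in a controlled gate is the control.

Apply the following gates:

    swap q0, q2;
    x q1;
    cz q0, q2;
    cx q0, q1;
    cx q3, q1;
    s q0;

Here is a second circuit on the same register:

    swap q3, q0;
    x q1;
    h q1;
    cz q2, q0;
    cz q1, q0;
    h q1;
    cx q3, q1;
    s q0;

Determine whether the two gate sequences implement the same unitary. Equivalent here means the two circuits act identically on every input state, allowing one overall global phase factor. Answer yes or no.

No, they are not equivalent — no single phase factor reconciles the two unitaries.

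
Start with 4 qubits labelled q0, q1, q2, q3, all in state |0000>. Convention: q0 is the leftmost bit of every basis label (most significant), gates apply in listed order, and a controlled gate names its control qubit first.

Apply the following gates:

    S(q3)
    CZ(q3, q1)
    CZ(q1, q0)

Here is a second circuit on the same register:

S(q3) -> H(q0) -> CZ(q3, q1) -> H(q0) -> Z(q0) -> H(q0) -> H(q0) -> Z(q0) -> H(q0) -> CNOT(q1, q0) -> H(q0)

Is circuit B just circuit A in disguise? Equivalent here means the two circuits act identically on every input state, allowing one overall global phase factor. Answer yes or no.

Yes — the two circuits implement the same unitary up to a global phase.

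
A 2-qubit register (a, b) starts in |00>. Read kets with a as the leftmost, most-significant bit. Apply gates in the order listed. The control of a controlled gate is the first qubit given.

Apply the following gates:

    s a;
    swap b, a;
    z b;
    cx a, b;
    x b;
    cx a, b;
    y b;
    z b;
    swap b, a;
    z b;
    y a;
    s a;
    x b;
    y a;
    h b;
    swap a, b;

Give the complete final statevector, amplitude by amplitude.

The resulting statevector has amplitude sqrt(2)/2 on |00>, 0 on |01>, -sqrt(2)/2 on |10>, 0 on |11>.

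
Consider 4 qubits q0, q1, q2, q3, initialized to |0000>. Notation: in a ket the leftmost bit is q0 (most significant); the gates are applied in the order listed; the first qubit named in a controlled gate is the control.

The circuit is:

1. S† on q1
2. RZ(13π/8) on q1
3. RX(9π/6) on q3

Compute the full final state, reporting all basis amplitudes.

The resulting statevector has amplitude sqrt(2)*exp(3*I*pi/16)/2 on |0000>, sqrt(2)*exp(11*I*pi/16)/2 on |0001>, and 0 on every other basis state.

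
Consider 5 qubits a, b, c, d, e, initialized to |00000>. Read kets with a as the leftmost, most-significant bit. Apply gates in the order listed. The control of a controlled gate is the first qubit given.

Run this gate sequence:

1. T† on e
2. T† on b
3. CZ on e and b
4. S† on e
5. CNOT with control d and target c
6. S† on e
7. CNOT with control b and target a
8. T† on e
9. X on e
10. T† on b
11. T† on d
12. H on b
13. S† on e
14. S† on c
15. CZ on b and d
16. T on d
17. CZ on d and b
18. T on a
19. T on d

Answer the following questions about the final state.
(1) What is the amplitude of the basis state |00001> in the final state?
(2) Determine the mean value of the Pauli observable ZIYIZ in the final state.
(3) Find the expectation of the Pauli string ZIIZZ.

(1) |00001> carries amplitude -sqrt(2)*I/2 in the final state.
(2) The expectation value of ZIYIZ is 0.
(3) In the final state, ZIIZZ has expectation -1.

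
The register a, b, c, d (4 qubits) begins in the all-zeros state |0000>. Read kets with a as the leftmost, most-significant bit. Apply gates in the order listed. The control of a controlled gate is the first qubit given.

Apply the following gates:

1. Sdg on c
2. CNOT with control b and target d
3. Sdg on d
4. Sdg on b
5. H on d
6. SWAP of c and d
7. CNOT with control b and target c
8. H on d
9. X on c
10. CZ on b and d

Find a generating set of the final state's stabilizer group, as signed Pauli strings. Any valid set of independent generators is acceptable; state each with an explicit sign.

The stabilizer group can be generated by +IIXI, +IIIX, +ZIII, +IZII, among other valid generating sets.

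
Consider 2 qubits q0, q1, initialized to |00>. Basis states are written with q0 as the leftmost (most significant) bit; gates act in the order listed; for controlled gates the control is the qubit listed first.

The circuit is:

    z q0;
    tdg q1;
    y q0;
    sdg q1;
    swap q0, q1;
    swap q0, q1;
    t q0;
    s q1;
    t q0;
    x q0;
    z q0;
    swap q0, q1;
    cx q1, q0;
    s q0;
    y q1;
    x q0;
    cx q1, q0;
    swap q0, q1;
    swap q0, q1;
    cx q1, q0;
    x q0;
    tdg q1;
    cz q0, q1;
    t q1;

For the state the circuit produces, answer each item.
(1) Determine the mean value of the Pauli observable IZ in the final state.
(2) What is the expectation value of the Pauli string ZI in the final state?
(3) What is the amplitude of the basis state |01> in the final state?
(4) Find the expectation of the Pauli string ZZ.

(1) The expectation value of IZ is -1. Key observation: steps 16-21 multiply out to the identity, so the circuit reduces to the remaining gates.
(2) In the final state, ZI has expectation 1.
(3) The final state's coefficient on |01> equals -I.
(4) The observable ZZ averages to -1.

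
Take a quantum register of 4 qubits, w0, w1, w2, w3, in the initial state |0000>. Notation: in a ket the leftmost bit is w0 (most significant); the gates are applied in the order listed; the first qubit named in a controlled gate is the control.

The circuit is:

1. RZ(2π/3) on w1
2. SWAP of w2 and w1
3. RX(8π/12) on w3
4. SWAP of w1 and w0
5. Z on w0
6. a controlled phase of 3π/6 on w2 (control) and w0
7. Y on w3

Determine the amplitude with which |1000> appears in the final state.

The final state's coefficient on |1000> equals 0.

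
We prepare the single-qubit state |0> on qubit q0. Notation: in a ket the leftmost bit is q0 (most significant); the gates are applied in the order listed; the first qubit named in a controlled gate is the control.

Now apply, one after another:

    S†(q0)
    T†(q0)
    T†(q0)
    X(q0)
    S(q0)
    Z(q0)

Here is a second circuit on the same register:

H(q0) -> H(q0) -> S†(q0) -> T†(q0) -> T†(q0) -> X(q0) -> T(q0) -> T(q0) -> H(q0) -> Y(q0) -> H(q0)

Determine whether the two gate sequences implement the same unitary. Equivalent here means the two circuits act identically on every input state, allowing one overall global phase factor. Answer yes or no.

No: there is an input state on which the two circuits produce genuinely different outputs (not merely differing by a phase).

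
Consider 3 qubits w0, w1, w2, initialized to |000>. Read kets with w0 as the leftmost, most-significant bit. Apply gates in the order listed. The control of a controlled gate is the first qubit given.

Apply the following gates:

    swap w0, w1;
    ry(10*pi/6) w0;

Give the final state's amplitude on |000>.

|000> carries amplitude -sqrt(3)/2 in the final state.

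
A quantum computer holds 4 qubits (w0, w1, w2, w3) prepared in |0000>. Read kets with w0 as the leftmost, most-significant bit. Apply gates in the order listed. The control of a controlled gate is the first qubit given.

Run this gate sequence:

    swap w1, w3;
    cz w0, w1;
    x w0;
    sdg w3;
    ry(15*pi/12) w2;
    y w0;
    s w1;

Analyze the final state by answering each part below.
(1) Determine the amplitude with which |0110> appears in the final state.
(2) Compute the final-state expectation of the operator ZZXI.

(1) The final state's coefficient on |0110> equals 0.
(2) In the final state, ZZXI has expectation -sqrt(2)/2.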